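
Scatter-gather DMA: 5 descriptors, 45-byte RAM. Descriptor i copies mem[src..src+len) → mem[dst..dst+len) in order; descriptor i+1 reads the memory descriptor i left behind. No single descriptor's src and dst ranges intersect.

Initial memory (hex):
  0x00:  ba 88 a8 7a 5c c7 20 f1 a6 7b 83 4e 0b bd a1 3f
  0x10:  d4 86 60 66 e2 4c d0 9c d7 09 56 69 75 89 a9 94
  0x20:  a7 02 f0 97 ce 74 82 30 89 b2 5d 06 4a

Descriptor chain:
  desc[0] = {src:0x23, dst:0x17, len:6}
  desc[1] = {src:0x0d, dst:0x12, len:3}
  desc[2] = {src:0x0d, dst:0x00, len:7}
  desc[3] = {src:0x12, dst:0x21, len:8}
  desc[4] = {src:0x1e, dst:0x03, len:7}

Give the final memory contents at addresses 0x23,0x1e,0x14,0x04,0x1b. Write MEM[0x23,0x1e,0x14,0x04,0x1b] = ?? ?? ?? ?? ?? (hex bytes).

D0: mem[0x17..0x1c] <- [97 ce 74 82 30 89]
D1: mem[0x12..0x14] <- [bd a1 3f]
D2: mem[0x00..0x06] <- [bd a1 3f d4 86 bd a1]
D3: mem[0x21..0x28] <- [bd a1 3f 4c d0 97 ce 74]
D4: mem[0x03..0x09] <- [a9 94 a7 bd a1 3f 4c]
query mem[0x23]=0x3f, mem[0x1e]=0xa9, mem[0x14]=0x3f, mem[0x04]=0x94, mem[0x1b]=0x30

MEM[0x23,0x1e,0x14,0x04,0x1b] = 3f a9 3f 94 30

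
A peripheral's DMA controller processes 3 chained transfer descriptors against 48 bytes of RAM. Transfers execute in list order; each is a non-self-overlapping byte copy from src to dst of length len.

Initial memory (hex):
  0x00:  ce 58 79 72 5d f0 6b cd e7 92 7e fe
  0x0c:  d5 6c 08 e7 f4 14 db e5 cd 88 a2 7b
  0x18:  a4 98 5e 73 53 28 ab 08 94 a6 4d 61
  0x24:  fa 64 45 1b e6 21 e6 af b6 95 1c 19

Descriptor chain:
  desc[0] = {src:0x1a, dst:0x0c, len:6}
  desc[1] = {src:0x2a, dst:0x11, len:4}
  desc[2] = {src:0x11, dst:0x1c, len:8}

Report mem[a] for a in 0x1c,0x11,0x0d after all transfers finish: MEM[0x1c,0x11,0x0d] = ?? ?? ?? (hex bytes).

MEM[0x1c,0x11,0x0d] = e6 e6 73

D0: mem[0x0c..0x11] <- [5e 73 53 28 ab 08]
D1: mem[0x11..0x14] <- [e6 af b6 95]
D2: mem[0x1c..0x23] <- [e6 af b6 95 88 a2 7b a4]
query mem[0x1c]=0xe6, mem[0x11]=0xe6, mem[0x0d]=0x73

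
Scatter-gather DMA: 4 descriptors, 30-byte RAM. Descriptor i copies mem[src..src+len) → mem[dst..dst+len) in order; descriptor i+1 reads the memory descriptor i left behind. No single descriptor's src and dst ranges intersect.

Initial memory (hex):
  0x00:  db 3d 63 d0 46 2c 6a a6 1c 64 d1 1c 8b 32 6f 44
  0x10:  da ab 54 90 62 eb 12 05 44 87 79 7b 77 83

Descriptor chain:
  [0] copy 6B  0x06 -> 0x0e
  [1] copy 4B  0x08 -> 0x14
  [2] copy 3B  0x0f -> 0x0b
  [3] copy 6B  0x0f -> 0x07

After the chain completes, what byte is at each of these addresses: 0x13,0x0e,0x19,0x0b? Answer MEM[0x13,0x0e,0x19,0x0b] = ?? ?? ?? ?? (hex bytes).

MEM[0x13,0x0e,0x19,0x0b] = 1c 6a 87 1c

D0: mem[0x0e..0x13] <- [6a a6 1c 64 d1 1c]
D1: mem[0x14..0x17] <- [1c 64 d1 1c]
D2: mem[0x0b..0x0d] <- [a6 1c 64]
D3: mem[0x07..0x0c] <- [a6 1c 64 d1 1c 1c]
query mem[0x13]=0x1c, mem[0x0e]=0x6a, mem[0x19]=0x87, mem[0x0b]=0x1c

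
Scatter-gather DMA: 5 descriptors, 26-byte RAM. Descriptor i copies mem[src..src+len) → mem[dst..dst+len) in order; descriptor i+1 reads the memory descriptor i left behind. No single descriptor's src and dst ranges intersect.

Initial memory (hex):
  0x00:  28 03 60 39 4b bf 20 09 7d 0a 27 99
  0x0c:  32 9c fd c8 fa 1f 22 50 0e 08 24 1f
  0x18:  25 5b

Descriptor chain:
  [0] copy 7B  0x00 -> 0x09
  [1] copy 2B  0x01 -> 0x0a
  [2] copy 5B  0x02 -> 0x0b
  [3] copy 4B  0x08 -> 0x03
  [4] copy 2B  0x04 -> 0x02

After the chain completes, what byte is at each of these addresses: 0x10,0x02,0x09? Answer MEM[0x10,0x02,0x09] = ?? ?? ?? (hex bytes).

MEM[0x10,0x02,0x09] = fa 28 28

#0 dst[0x09+7] := {0x28,0x03,0x60,0x39,0x4b,0xbf,0x20}
#1 dst[0x0a+2] := {0x03,0x60}
#2 dst[0x0b+5] := {0x60,0x39,0x4b,0xbf,0x20}
#3 dst[0x03+4] := {0x7d,0x28,0x03,0x60}
#4 dst[0x02+2] := {0x28,0x03}
query mem[0x10]=0xfa, mem[0x02]=0x28, mem[0x09]=0x28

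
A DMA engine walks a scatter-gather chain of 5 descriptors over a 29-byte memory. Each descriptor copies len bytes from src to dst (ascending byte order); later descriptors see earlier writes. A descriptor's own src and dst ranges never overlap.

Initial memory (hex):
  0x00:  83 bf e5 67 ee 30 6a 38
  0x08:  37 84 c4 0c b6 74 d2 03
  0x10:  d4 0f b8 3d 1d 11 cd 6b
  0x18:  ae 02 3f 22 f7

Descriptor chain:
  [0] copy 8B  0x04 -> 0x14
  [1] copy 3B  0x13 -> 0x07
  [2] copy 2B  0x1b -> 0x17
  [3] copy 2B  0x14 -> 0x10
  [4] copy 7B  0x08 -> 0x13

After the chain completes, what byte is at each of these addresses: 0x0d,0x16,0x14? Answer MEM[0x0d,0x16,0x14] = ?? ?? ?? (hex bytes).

D0: mem[0x14..0x1b] <- [ee 30 6a 38 37 84 c4 0c]
D1: mem[0x07..0x09] <- [3d ee 30]
D2: mem[0x17..0x18] <- [0c f7]
D3: mem[0x10..0x11] <- [ee 30]
D4: mem[0x13..0x19] <- [ee 30 c4 0c b6 74 d2]
query mem[0x0d]=0x74, mem[0x16]=0x0c, mem[0x14]=0x30

MEM[0x0d,0x16,0x14] = 74 0c 30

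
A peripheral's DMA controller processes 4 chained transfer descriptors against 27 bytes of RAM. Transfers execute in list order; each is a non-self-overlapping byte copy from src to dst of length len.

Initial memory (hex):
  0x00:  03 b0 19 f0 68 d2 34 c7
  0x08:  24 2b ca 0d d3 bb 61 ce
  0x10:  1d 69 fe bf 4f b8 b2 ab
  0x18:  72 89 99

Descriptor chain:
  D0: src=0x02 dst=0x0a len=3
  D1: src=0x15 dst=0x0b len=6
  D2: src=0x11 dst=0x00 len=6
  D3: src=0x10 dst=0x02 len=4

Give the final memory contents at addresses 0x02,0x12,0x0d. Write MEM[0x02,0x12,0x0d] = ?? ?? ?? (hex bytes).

D0: mem[0x0a..0x0c] <- [19 f0 68]
D1: mem[0x0b..0x10] <- [b8 b2 ab 72 89 99]
D2: mem[0x00..0x05] <- [69 fe bf 4f b8 b2]
D3: mem[0x02..0x05] <- [99 69 fe bf]
query mem[0x02]=0x99, mem[0x12]=0xfe, mem[0x0d]=0xab

MEM[0x02,0x12,0x0d] = 99 fe ab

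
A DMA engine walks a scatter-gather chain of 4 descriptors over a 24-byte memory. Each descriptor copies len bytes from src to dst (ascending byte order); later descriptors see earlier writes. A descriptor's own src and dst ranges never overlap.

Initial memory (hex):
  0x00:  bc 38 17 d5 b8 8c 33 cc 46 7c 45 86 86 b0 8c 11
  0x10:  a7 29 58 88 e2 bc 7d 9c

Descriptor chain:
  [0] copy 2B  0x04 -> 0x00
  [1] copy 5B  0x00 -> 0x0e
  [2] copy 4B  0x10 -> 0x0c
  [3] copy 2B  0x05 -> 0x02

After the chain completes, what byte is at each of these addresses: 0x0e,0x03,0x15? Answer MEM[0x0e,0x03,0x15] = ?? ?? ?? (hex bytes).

D0: mem[0x00..0x01] <- [b8 8c]
D1: mem[0x0e..0x12] <- [b8 8c 17 d5 b8]
D2: mem[0x0c..0x0f] <- [17 d5 b8 88]
D3: mem[0x02..0x03] <- [8c 33]
query mem[0x0e]=0xb8, mem[0x03]=0x33, mem[0x15]=0xbc

MEM[0x0e,0x03,0x15] = b8 33 bc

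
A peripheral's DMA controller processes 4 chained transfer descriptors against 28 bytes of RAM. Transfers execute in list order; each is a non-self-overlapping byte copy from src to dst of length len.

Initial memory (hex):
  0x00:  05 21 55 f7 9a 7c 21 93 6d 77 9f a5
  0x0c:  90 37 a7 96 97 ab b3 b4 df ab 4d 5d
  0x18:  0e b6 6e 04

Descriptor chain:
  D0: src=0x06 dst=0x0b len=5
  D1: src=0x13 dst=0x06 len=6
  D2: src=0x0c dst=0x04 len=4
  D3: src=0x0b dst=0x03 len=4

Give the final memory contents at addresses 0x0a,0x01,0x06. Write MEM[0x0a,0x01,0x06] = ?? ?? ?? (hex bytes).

#0 dst[0x0b+5] := {0x21,0x93,0x6d,0x77,0x9f}
#1 dst[0x06+6] := {0xb4,0xdf,0xab,0x4d,0x5d,0x0e}
#2 dst[0x04+4] := {0x93,0x6d,0x77,0x9f}
#3 dst[0x03+4] := {0x0e,0x93,0x6d,0x77}
query mem[0x0a]=0x5d, mem[0x01]=0x21, mem[0x06]=0x77

MEM[0x0a,0x01,0x06] = 5d 21 77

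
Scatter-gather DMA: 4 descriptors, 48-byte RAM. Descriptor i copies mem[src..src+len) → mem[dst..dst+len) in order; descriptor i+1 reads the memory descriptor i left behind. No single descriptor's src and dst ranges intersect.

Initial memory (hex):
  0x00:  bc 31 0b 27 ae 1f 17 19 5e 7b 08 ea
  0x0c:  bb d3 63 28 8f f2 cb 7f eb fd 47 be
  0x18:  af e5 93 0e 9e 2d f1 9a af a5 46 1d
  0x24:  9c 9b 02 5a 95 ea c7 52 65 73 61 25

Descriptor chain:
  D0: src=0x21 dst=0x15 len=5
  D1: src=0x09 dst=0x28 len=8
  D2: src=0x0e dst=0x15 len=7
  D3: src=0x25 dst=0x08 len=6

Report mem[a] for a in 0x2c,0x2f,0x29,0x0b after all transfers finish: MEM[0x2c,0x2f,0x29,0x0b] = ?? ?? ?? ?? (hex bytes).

MEM[0x2c,0x2f,0x29,0x0b] = d3 8f 08 7b

#0 dst[0x15+5] := {0xa5,0x46,0x1d,0x9c,0x9b}
#1 dst[0x28+8] := {0x7b,0x08,0xea,0xbb,0xd3,0x63,0x28,0x8f}
#2 dst[0x15+7] := {0x63,0x28,0x8f,0xf2,0xcb,0x7f,0xeb}
#3 dst[0x08+6] := {0x9b,0x02,0x5a,0x7b,0x08,0xea}
query mem[0x2c]=0xd3, mem[0x2f]=0x8f, mem[0x29]=0x08, mem[0x0b]=0x7b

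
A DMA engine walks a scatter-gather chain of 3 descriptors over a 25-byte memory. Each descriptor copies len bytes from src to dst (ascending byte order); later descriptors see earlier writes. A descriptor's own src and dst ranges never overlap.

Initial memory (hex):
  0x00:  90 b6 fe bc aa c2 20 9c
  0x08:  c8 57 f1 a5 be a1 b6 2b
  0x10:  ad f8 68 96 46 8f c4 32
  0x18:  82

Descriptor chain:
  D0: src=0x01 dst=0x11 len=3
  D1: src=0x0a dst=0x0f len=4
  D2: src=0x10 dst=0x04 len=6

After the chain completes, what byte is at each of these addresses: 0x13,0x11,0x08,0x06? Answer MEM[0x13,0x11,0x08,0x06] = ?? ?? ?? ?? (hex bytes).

#0 dst[0x11+3] := {0xb6,0xfe,0xbc}
#1 dst[0x0f+4] := {0xf1,0xa5,0xbe,0xa1}
#2 dst[0x04+6] := {0xa5,0xbe,0xa1,0xbc,0x46,0x8f}
query mem[0x13]=0xbc, mem[0x11]=0xbe, mem[0x08]=0x46, mem[0x06]=0xa1

MEM[0x13,0x11,0x08,0x06] = bc be 46 a1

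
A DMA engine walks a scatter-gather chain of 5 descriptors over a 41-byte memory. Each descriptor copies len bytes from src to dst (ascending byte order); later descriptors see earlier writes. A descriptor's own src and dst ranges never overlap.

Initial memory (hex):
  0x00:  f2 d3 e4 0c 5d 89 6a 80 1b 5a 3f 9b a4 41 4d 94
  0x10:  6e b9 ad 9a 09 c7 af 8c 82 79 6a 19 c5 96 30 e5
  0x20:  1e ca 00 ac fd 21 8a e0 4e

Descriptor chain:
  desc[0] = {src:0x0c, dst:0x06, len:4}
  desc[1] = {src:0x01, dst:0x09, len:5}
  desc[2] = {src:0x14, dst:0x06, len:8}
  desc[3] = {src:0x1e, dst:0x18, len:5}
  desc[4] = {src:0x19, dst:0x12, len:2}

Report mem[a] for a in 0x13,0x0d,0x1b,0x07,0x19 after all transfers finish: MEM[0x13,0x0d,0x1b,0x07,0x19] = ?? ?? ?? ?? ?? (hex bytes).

D0: mem[0x06..0x09] <- [a4 41 4d 94]
D1: mem[0x09..0x0d] <- [d3 e4 0c 5d 89]
D2: mem[0x06..0x0d] <- [09 c7 af 8c 82 79 6a 19]
D3: mem[0x18..0x1c] <- [30 e5 1e ca 00]
D4: mem[0x12..0x13] <- [e5 1e]
query mem[0x13]=0x1e, mem[0x0d]=0x19, mem[0x1b]=0xca, mem[0x07]=0xc7, mem[0x19]=0xe5

MEM[0x13,0x0d,0x1b,0x07,0x19] = 1e 19 ca c7 e5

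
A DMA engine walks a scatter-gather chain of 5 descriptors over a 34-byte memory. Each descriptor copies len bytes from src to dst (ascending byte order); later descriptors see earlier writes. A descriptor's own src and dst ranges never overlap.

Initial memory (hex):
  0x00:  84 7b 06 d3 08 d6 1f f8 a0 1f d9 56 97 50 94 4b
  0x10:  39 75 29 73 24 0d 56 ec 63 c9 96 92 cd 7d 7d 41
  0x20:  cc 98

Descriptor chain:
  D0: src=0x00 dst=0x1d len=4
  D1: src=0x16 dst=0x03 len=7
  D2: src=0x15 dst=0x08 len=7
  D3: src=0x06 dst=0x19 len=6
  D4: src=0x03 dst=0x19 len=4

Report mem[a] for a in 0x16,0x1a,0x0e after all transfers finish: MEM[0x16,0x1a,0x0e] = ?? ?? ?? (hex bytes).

MEM[0x16,0x1a,0x0e] = 56 ec 92

D0: mem[0x1d..0x20] <- [84 7b 06 d3]
D1: mem[0x03..0x09] <- [56 ec 63 c9 96 92 cd]
D2: mem[0x08..0x0e] <- [0d 56 ec 63 c9 96 92]
D3: mem[0x19..0x1e] <- [c9 96 0d 56 ec 63]
D4: mem[0x19..0x1c] <- [56 ec 63 c9]
query mem[0x16]=0x56, mem[0x1a]=0xec, mem[0x0e]=0x92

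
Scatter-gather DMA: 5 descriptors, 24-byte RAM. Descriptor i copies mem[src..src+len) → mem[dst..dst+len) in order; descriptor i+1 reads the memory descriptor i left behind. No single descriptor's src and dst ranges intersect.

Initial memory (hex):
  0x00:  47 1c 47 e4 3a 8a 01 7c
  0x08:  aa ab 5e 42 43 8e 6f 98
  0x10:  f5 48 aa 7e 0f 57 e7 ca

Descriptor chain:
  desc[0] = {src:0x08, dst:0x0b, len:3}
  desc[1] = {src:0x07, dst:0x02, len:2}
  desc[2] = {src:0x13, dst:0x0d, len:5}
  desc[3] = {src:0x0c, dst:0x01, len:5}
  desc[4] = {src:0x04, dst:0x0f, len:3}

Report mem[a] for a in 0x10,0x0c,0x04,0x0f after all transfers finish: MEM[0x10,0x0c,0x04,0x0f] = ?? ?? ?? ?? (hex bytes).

MEM[0x10,0x0c,0x04,0x0f] = e7 ab 57 57

[0] 0x08->0x0b len=3 : aa ab 5e
[1] 0x07->0x02 len=2 : 7c aa
[2] 0x13->0x0d len=5 : 7e 0f 57 e7 ca
[3] 0x0c->0x01 len=5 : ab 7e 0f 57 e7
[4] 0x04->0x0f len=3 : 57 e7 01
query mem[0x10]=0xe7, mem[0x0c]=0xab, mem[0x04]=0x57, mem[0x0f]=0x57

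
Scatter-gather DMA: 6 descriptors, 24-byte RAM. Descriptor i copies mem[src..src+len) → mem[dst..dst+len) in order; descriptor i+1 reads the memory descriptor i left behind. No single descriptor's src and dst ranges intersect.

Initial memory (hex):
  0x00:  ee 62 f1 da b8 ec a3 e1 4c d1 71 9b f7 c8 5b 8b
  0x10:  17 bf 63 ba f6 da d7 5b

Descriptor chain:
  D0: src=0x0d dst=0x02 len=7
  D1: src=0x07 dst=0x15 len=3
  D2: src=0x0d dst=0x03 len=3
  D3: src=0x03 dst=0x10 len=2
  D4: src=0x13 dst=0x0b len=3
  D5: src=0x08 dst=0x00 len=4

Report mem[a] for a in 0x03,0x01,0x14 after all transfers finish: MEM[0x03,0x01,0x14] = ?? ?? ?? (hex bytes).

MEM[0x03,0x01,0x14] = ba d1 f6

[0] 0x0d->0x02 len=7 : c8 5b 8b 17 bf 63 ba
[1] 0x07->0x15 len=3 : 63 ba d1
[2] 0x0d->0x03 len=3 : c8 5b 8b
[3] 0x03->0x10 len=2 : c8 5b
[4] 0x13->0x0b len=3 : ba f6 63
[5] 0x08->0x00 len=4 : ba d1 71 ba
query mem[0x03]=0xba, mem[0x01]=0xd1, mem[0x14]=0xf6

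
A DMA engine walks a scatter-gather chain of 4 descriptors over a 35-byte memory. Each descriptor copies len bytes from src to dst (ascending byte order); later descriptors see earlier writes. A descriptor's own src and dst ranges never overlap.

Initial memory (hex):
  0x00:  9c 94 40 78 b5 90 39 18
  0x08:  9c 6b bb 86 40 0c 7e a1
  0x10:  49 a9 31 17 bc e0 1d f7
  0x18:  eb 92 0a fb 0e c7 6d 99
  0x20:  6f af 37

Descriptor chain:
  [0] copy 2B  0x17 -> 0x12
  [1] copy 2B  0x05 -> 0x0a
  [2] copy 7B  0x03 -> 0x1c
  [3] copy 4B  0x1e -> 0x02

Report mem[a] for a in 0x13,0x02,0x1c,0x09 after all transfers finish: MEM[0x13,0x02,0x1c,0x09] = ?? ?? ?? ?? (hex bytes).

MEM[0x13,0x02,0x1c,0x09] = eb 90 78 6b

D0: mem[0x12..0x13] <- [f7 eb]
D1: mem[0x0a..0x0b] <- [90 39]
D2: mem[0x1c..0x22] <- [78 b5 90 39 18 9c 6b]
D3: mem[0x02..0x05] <- [90 39 18 9c]
query mem[0x13]=0xeb, mem[0x02]=0x90, mem[0x1c]=0x78, mem[0x09]=0x6b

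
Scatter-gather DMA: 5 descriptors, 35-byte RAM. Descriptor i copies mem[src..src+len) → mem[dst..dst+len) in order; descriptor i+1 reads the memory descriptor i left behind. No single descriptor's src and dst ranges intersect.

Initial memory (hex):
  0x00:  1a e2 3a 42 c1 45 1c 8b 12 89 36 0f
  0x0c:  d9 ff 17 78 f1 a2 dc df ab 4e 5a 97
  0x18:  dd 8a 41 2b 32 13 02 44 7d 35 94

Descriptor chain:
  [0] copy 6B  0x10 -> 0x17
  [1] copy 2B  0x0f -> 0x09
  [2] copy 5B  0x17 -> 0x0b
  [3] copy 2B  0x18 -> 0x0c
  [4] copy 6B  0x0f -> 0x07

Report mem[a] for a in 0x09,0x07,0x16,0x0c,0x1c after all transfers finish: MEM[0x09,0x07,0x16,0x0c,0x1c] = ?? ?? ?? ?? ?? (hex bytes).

MEM[0x09,0x07,0x16,0x0c,0x1c] = a2 ab 5a ab 4e

  after D0: wrote 6B at 0x17 = f1a2dcdfab4e
  after D1: wrote 2B at 0x09 = 78f1
  after D2: wrote 5B at 0x0b = f1a2dcdfab
  after D3: wrote 2B at 0x0c = a2dc
  after D4: wrote 6B at 0x07 = abf1a2dcdfab
query mem[0x09]=0xa2, mem[0x07]=0xab, mem[0x16]=0x5a, mem[0x0c]=0xab, mem[0x1c]=0x4e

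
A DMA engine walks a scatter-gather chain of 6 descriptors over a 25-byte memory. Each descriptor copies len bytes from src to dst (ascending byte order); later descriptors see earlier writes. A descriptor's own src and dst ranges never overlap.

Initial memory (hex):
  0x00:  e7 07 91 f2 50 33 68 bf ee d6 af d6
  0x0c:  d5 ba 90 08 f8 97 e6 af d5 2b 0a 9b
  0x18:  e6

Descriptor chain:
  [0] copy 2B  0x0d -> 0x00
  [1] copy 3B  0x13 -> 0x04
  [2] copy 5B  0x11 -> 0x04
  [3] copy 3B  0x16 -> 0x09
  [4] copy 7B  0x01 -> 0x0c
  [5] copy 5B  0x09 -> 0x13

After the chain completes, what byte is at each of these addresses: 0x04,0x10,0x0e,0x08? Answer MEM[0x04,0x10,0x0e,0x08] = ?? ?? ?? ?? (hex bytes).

MEM[0x04,0x10,0x0e,0x08] = 97 e6 f2 2b

  after D0: wrote 2B at 0x00 = ba90
  after D1: wrote 3B at 0x04 = afd52b
  after D2: wrote 5B at 0x04 = 97e6afd52b
  after D3: wrote 3B at 0x09 = 0a9be6
  after D4: wrote 7B at 0x0c = 9091f297e6afd5
  after D5: wrote 5B at 0x13 = 0a9be69091
query mem[0x04]=0x97, mem[0x10]=0xe6, mem[0x0e]=0xf2, mem[0x08]=0x2b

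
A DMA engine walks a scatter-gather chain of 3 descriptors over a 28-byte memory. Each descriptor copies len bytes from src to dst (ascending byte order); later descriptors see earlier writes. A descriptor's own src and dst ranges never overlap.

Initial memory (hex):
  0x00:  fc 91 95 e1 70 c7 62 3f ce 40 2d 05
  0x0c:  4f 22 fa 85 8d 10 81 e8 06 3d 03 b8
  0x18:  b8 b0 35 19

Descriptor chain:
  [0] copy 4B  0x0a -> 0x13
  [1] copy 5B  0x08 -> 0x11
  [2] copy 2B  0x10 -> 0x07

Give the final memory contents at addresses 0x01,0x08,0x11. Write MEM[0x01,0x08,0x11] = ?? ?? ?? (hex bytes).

MEM[0x01,0x08,0x11] = 91 ce ce

[0] 0x0a->0x13 len=4 : 2d 05 4f 22
[1] 0x08->0x11 len=5 : ce 40 2d 05 4f
[2] 0x10->0x07 len=2 : 8d ce
query mem[0x01]=0x91, mem[0x08]=0xce, mem[0x11]=0xce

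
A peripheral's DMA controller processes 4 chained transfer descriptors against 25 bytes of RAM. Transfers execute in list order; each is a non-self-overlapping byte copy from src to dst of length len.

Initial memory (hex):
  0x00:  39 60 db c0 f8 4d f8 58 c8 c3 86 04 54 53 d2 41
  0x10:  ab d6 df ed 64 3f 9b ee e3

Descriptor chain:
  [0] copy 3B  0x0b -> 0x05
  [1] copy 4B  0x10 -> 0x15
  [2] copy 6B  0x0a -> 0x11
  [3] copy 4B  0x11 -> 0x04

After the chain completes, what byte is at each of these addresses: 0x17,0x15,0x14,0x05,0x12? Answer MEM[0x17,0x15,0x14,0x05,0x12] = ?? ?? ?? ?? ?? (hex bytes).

  after D0: wrote 3B at 0x05 = 045453
  after D1: wrote 4B at 0x15 = abd6dfed
  after D2: wrote 6B at 0x11 = 86045453d241
  after D3: wrote 4B at 0x04 = 86045453
query mem[0x17]=0xdf, mem[0x15]=0xd2, mem[0x14]=0x53, mem[0x05]=0x04, mem[0x12]=0x04

MEM[0x17,0x15,0x14,0x05,0x12] = df d2 53 04 04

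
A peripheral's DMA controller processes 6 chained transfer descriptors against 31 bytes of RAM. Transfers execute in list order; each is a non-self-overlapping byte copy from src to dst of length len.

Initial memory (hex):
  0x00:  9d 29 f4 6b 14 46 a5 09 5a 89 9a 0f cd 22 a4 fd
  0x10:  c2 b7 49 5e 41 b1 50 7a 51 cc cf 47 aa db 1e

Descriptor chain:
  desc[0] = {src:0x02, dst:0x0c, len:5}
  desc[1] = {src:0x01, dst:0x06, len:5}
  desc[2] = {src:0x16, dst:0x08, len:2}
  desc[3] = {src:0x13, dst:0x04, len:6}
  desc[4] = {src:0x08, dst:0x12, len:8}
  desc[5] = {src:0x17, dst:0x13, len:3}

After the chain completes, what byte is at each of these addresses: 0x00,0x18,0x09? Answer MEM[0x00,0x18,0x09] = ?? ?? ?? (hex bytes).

D0: mem[0x0c..0x10] <- [f4 6b 14 46 a5]
D1: mem[0x06..0x0a] <- [29 f4 6b 14 46]
D2: mem[0x08..0x09] <- [50 7a]
D3: mem[0x04..0x09] <- [5e 41 b1 50 7a 51]
D4: mem[0x12..0x19] <- [7a 51 46 0f f4 6b 14 46]
D5: mem[0x13..0x15] <- [6b 14 46]
query mem[0x00]=0x9d, mem[0x18]=0x14, mem[0x09]=0x51

MEM[0x00,0x18,0x09] = 9d 14 51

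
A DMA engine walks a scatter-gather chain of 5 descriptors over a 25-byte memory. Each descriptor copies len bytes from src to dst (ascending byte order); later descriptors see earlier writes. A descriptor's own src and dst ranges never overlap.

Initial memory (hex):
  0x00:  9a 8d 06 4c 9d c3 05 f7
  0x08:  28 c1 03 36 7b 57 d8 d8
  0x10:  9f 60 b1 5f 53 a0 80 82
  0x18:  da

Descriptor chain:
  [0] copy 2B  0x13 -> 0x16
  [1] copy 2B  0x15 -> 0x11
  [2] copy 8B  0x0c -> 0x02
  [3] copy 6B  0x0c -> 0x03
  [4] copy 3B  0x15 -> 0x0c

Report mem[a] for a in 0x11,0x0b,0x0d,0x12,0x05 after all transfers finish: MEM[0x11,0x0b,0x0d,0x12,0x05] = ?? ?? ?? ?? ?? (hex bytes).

#0 dst[0x16+2] := {0x5f,0x53}
#1 dst[0x11+2] := {0xa0,0x5f}
#2 dst[0x02+8] := {0x7b,0x57,0xd8,0xd8,0x9f,0xa0,0x5f,0x5f}
#3 dst[0x03+6] := {0x7b,0x57,0xd8,0xd8,0x9f,0xa0}
#4 dst[0x0c+3] := {0xa0,0x5f,0x53}
query mem[0x11]=0xa0, mem[0x0b]=0x36, mem[0x0d]=0x5f, mem[0x12]=0x5f, mem[0x05]=0xd8

MEM[0x11,0x0b,0x0d,0x12,0x05] = a0 36 5f 5f d8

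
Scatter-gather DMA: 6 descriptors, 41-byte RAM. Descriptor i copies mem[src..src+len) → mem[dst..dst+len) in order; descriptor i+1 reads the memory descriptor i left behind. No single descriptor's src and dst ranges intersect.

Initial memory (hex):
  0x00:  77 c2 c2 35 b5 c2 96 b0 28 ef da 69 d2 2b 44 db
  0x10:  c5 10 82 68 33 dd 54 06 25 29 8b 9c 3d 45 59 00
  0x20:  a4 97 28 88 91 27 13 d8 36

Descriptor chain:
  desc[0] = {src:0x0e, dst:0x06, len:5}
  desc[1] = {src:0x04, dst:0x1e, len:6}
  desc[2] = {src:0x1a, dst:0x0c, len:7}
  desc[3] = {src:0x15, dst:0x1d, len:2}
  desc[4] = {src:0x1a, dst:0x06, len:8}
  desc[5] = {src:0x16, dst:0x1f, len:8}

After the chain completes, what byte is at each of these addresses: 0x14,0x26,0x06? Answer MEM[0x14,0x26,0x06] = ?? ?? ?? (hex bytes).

  after D0: wrote 5B at 0x06 = 44dbc51082
  after D1: wrote 6B at 0x1e = b5c244dbc510
  after D2: wrote 7B at 0x0c = 8b9c3d45b5c244
  after D3: wrote 2B at 0x1d = dd54
  after D4: wrote 8B at 0x06 = 8b9c3ddd54c244db
  after D5: wrote 8B at 0x1f = 540625298b9c3ddd
query mem[0x14]=0x33, mem[0x26]=0xdd, mem[0x06]=0x8b

MEM[0x14,0x26,0x06] = 33 dd 8b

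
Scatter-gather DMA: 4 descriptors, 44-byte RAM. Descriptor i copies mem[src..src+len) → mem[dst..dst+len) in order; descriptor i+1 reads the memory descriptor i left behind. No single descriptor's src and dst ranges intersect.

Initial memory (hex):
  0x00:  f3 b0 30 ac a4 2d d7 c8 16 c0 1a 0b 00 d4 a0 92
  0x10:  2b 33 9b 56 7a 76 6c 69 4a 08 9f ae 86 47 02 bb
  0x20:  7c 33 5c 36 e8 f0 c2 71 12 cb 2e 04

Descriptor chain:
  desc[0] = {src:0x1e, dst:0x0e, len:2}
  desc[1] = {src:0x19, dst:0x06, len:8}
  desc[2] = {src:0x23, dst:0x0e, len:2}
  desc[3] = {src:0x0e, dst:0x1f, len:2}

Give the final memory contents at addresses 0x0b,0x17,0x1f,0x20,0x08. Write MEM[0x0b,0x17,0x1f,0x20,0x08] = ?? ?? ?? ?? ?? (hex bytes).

MEM[0x0b,0x17,0x1f,0x20,0x08] = 02 69 36 e8 ae

#0 dst[0x0e+2] := {0x02,0xbb}
#1 dst[0x06+8] := {0x08,0x9f,0xae,0x86,0x47,0x02,0xbb,0x7c}
#2 dst[0x0e+2] := {0x36,0xe8}
#3 dst[0x1f+2] := {0x36,0xe8}
query mem[0x0b]=0x02, mem[0x17]=0x69, mem[0x1f]=0x36, mem[0x20]=0xe8, mem[0x08]=0xae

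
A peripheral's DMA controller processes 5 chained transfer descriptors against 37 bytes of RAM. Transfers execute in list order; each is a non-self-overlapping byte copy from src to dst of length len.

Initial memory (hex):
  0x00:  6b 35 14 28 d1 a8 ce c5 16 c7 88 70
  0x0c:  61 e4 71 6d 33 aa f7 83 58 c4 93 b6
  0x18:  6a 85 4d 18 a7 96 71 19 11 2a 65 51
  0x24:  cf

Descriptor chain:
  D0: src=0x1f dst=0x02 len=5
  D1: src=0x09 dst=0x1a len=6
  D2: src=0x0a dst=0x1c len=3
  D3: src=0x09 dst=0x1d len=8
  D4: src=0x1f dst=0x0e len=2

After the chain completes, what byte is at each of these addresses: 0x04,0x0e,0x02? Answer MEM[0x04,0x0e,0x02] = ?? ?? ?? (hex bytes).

MEM[0x04,0x0e,0x02] = 2a 70 19

D0: mem[0x02..0x06] <- [19 11 2a 65 51]
D1: mem[0x1a..0x1f] <- [c7 88 70 61 e4 71]
D2: mem[0x1c..0x1e] <- [88 70 61]
D3: mem[0x1d..0x24] <- [c7 88 70 61 e4 71 6d 33]
D4: mem[0x0e..0x0f] <- [70 61]
query mem[0x04]=0x2a, mem[0x0e]=0x70, mem[0x02]=0x19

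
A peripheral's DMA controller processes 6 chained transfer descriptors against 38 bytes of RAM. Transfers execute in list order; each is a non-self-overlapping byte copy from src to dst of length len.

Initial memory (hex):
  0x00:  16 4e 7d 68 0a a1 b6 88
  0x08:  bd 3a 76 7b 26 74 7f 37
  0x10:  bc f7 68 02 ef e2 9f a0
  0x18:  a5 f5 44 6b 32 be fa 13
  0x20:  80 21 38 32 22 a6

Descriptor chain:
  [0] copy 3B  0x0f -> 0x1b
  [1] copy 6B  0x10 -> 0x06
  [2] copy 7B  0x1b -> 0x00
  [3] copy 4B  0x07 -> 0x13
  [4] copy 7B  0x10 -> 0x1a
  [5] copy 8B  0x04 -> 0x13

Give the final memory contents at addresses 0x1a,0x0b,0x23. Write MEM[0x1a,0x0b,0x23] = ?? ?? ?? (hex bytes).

MEM[0x1a,0x0b,0x23] = e2 e2 32

#0 dst[0x1b+3] := {0x37,0xbc,0xf7}
#1 dst[0x06+6] := {0xbc,0xf7,0x68,0x02,0xef,0xe2}
#2 dst[0x00+7] := {0x37,0xbc,0xf7,0xfa,0x13,0x80,0x21}
#3 dst[0x13+4] := {0xf7,0x68,0x02,0xef}
#4 dst[0x1a+7] := {0xbc,0xf7,0x68,0xf7,0x68,0x02,0xef}
#5 dst[0x13+8] := {0x13,0x80,0x21,0xf7,0x68,0x02,0xef,0xe2}
query mem[0x1a]=0xe2, mem[0x0b]=0xe2, mem[0x23]=0x32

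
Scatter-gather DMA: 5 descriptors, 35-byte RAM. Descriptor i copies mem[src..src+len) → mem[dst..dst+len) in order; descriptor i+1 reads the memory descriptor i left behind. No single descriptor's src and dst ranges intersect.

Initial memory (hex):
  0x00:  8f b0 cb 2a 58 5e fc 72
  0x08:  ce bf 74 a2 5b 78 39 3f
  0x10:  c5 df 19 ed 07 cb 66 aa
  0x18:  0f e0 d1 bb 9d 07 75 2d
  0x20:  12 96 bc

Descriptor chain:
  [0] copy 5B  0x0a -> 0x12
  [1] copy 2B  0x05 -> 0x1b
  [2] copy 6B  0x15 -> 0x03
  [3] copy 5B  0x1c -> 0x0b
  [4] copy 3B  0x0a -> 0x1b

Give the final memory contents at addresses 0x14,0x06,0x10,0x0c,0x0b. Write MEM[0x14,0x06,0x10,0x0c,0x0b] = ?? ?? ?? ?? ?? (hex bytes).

MEM[0x14,0x06,0x10,0x0c,0x0b] = 5b 0f c5 07 fc

D0: mem[0x12..0x16] <- [74 a2 5b 78 39]
D1: mem[0x1b..0x1c] <- [5e fc]
D2: mem[0x03..0x08] <- [78 39 aa 0f e0 d1]
D3: mem[0x0b..0x0f] <- [fc 07 75 2d 12]
D4: mem[0x1b..0x1d] <- [74 fc 07]
query mem[0x14]=0x5b, mem[0x06]=0x0f, mem[0x10]=0xc5, mem[0x0c]=0x07, mem[0x0b]=0xfc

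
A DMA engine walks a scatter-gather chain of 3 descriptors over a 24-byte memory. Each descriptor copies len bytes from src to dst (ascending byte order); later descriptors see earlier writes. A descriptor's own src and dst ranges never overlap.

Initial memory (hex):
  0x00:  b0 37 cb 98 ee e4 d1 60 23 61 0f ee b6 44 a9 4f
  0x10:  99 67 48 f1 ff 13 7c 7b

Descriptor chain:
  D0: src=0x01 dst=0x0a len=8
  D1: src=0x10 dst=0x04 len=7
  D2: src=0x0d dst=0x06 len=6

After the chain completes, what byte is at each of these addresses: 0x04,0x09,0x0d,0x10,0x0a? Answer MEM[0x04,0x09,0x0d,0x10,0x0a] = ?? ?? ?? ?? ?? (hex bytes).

D0: mem[0x0a..0x11] <- [37 cb 98 ee e4 d1 60 23]
D1: mem[0x04..0x0a] <- [60 23 48 f1 ff 13 7c]
D2: mem[0x06..0x0b] <- [ee e4 d1 60 23 48]
query mem[0x04]=0x60, mem[0x09]=0x60, mem[0x0d]=0xee, mem[0x10]=0x60, mem[0x0a]=0x23

MEM[0x04,0x09,0x0d,0x10,0x0a] = 60 60 ee 60 23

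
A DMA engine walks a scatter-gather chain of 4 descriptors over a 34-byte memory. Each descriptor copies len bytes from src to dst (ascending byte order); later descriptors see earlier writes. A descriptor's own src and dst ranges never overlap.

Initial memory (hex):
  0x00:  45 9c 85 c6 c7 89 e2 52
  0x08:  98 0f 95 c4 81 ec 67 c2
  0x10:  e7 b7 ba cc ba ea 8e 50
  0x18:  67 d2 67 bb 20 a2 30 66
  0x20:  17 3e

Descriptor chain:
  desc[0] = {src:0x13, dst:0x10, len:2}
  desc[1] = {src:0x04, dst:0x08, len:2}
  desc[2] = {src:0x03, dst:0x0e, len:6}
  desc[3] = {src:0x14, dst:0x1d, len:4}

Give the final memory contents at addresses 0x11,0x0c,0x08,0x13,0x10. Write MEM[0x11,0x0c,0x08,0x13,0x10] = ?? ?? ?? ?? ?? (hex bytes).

  after D0: wrote 2B at 0x10 = ccba
  after D1: wrote 2B at 0x08 = c789
  after D2: wrote 6B at 0x0e = c6c789e252c7
  after D3: wrote 4B at 0x1d = baea8e50
query mem[0x11]=0xe2, mem[0x0c]=0x81, mem[0x08]=0xc7, mem[0x13]=0xc7, mem[0x10]=0x89

MEM[0x11,0x0c,0x08,0x13,0x10] = e2 81 c7 c7 89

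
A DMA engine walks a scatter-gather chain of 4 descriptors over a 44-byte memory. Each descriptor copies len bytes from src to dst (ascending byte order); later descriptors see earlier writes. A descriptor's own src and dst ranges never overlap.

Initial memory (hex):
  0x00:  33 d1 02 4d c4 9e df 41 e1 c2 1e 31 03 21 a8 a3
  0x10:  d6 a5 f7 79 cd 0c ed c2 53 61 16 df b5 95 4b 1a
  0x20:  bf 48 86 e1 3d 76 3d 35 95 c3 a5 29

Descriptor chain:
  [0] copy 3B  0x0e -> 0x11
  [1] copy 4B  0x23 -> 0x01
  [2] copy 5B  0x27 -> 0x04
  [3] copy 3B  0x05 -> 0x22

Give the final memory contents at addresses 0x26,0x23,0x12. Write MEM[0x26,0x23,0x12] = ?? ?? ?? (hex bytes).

  after D0: wrote 3B at 0x11 = a8a3d6
  after D1: wrote 4B at 0x01 = e13d763d
  after D2: wrote 5B at 0x04 = 3595c3a529
  after D3: wrote 3B at 0x22 = 95c3a5
query mem[0x26]=0x3d, mem[0x23]=0xc3, mem[0x12]=0xa3

MEM[0x26,0x23,0x12] = 3d c3 a3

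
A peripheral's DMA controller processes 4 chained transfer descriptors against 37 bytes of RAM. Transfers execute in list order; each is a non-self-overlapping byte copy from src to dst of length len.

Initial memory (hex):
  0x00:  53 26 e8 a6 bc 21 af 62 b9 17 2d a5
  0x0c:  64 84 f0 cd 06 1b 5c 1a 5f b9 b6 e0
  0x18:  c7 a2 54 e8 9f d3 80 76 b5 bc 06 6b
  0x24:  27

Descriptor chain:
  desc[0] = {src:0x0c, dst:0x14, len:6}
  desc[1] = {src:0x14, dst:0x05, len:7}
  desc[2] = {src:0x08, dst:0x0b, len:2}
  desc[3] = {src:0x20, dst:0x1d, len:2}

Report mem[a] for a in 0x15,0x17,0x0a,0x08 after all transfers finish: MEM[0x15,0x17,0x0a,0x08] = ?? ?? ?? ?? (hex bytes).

D0: mem[0x14..0x19] <- [64 84 f0 cd 06 1b]
D1: mem[0x05..0x0b] <- [64 84 f0 cd 06 1b 54]
D2: mem[0x0b..0x0c] <- [cd 06]
D3: mem[0x1d..0x1e] <- [b5 bc]
query mem[0x15]=0x84, mem[0x17]=0xcd, mem[0x0a]=0x1b, mem[0x08]=0xcd

MEM[0x15,0x17,0x0a,0x08] = 84 cd 1b cd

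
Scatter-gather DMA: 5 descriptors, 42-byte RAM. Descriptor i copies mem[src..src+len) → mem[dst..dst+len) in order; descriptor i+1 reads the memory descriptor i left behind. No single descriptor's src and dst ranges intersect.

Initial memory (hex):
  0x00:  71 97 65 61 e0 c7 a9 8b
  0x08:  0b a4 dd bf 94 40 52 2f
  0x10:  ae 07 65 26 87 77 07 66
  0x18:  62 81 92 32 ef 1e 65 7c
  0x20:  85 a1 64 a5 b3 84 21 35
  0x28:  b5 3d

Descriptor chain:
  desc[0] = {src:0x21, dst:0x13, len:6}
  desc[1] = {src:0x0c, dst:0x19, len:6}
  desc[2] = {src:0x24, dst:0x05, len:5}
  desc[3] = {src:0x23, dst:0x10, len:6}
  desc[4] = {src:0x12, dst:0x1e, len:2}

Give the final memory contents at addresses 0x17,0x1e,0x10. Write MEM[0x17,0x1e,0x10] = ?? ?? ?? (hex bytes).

#0 dst[0x13+6] := {0xa1,0x64,0xa5,0xb3,0x84,0x21}
#1 dst[0x19+6] := {0x94,0x40,0x52,0x2f,0xae,0x07}
#2 dst[0x05+5] := {0xb3,0x84,0x21,0x35,0xb5}
#3 dst[0x10+6] := {0xa5,0xb3,0x84,0x21,0x35,0xb5}
#4 dst[0x1e+2] := {0x84,0x21}
query mem[0x17]=0x84, mem[0x1e]=0x84, mem[0x10]=0xa5

MEM[0x17,0x1e,0x10] = 84 84 a5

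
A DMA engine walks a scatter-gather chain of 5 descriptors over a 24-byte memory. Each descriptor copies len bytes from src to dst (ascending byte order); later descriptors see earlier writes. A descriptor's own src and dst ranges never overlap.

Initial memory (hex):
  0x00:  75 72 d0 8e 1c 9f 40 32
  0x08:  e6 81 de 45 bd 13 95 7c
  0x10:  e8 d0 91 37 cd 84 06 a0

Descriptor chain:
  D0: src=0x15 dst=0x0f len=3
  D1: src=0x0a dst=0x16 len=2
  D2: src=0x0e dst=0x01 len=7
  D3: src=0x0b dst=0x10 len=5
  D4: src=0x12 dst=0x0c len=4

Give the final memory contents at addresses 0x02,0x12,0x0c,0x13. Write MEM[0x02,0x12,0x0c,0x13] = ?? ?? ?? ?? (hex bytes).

D0: mem[0x0f..0x11] <- [84 06 a0]
D1: mem[0x16..0x17] <- [de 45]
D2: mem[0x01..0x07] <- [95 84 06 a0 91 37 cd]
D3: mem[0x10..0x14] <- [45 bd 13 95 84]
D4: mem[0x0c..0x0f] <- [13 95 84 84]
query mem[0x02]=0x84, mem[0x12]=0x13, mem[0x0c]=0x13, mem[0x13]=0x95

MEM[0x02,0x12,0x0c,0x13] = 84 13 13 95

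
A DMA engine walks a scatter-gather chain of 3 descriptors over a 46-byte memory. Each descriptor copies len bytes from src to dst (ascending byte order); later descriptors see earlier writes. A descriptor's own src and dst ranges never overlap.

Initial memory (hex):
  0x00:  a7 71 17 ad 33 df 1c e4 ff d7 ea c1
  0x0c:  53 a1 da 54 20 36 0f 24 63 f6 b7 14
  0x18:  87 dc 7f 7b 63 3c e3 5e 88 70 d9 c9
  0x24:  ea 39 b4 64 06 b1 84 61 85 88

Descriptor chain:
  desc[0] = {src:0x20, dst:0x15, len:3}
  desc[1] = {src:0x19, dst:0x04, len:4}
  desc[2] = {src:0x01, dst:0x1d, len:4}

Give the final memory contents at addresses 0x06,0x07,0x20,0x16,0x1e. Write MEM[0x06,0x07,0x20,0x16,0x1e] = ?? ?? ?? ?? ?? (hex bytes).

  after D0: wrote 3B at 0x15 = 8870d9
  after D1: wrote 4B at 0x04 = dc7f7b63
  after D2: wrote 4B at 0x1d = 7117addc
query mem[0x06]=0x7b, mem[0x07]=0x63, mem[0x20]=0xdc, mem[0x16]=0x70, mem[0x1e]=0x17

MEM[0x06,0x07,0x20,0x16,0x1e] = 7b 63 dc 70 17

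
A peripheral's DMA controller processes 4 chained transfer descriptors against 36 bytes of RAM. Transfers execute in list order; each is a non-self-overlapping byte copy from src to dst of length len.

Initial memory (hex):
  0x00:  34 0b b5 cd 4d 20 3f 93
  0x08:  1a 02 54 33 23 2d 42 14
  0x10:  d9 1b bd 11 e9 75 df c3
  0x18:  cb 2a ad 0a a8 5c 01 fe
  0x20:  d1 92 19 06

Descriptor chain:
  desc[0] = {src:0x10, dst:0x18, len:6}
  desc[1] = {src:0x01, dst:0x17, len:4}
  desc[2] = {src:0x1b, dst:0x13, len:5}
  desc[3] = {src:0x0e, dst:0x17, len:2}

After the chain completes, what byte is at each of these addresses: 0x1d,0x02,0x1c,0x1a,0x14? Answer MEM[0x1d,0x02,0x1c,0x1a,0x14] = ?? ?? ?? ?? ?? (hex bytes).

  after D0: wrote 6B at 0x18 = d91bbd11e975
  after D1: wrote 4B at 0x17 = 0bb5cd4d
  after D2: wrote 5B at 0x13 = 11e97501fe
  after D3: wrote 2B at 0x17 = 4214
query mem[0x1d]=0x75, mem[0x02]=0xb5, mem[0x1c]=0xe9, mem[0x1a]=0x4d, mem[0x14]=0xe9

MEM[0x1d,0x02,0x1c,0x1a,0x14] = 75 b5 e9 4d e9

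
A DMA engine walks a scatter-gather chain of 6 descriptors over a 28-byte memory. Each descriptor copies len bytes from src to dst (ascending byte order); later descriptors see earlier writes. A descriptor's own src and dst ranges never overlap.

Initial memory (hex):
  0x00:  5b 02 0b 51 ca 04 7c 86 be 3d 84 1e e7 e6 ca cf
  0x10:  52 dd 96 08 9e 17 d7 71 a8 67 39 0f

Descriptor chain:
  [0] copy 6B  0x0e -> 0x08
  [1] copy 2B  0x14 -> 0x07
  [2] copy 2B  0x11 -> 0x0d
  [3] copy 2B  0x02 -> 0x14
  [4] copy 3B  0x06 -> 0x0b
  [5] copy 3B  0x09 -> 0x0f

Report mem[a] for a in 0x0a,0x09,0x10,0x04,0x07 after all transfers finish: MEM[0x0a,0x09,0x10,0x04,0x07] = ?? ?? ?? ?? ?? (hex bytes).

  after D0: wrote 6B at 0x08 = cacf52dd9608
  after D1: wrote 2B at 0x07 = 9e17
  after D2: wrote 2B at 0x0d = dd96
  after D3: wrote 2B at 0x14 = 0b51
  after D4: wrote 3B at 0x0b = 7c9e17
  after D5: wrote 3B at 0x0f = cf527c
query mem[0x0a]=0x52, mem[0x09]=0xcf, mem[0x10]=0x52, mem[0x04]=0xca, mem[0x07]=0x9e

MEM[0x0a,0x09,0x10,0x04,0x07] = 52 cf 52 ca 9e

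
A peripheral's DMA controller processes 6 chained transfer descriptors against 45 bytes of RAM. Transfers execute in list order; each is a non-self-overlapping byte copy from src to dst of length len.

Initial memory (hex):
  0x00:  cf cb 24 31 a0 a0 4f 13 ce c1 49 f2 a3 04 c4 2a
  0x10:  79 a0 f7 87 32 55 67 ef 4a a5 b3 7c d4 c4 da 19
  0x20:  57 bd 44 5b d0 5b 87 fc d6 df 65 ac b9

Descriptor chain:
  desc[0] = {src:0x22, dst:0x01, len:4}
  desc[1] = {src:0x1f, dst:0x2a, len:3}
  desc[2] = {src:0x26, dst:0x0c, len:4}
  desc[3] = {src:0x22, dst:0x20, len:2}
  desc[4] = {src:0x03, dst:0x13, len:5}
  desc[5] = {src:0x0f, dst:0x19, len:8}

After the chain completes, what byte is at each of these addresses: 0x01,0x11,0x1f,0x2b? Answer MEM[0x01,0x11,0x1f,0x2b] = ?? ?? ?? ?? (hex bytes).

D0: mem[0x01..0x04] <- [44 5b d0 5b]
D1: mem[0x2a..0x2c] <- [19 57 bd]
D2: mem[0x0c..0x0f] <- [87 fc d6 df]
D3: mem[0x20..0x21] <- [44 5b]
D4: mem[0x13..0x17] <- [d0 5b a0 4f 13]
D5: mem[0x19..0x20] <- [df 79 a0 f7 d0 5b a0 4f]
query mem[0x01]=0x44, mem[0x11]=0xa0, mem[0x1f]=0xa0, mem[0x2b]=0x57

MEM[0x01,0x11,0x1f,0x2b] = 44 a0 a0 57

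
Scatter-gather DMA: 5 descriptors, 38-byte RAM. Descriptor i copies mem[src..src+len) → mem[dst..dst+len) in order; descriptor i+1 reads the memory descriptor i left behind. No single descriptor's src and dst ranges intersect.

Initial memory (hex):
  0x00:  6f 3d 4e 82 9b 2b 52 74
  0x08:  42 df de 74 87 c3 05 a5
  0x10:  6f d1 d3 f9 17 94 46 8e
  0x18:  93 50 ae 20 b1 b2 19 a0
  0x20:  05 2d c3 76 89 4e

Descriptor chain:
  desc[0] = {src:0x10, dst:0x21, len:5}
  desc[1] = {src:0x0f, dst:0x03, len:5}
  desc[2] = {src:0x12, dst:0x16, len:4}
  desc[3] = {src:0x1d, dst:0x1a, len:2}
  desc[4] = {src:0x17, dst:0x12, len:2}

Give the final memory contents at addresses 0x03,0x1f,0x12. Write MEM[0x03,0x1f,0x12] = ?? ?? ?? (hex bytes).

MEM[0x03,0x1f,0x12] = a5 a0 f9

  after D0: wrote 5B at 0x21 = 6fd1d3f917
  after D1: wrote 5B at 0x03 = a56fd1d3f9
  after D2: wrote 4B at 0x16 = d3f91794
  after D3: wrote 2B at 0x1a = b219
  after D4: wrote 2B at 0x12 = f917
query mem[0x03]=0xa5, mem[0x1f]=0xa0, mem[0x12]=0xf9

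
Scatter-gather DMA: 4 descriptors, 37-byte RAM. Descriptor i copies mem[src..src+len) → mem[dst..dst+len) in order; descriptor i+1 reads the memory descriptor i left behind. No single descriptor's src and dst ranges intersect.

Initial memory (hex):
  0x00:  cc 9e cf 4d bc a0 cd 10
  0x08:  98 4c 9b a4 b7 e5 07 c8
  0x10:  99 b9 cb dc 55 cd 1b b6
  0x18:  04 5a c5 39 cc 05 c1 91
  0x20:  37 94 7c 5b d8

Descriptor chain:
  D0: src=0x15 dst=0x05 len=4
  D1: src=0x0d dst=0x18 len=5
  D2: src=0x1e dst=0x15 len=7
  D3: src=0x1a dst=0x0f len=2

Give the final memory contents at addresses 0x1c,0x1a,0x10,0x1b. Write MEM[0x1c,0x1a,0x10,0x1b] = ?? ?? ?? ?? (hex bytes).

MEM[0x1c,0x1a,0x10,0x1b] = b9 5b d8 d8

D0: mem[0x05..0x08] <- [cd 1b b6 04]
D1: mem[0x18..0x1c] <- [e5 07 c8 99 b9]
D2: mem[0x15..0x1b] <- [c1 91 37 94 7c 5b d8]
D3: mem[0x0f..0x10] <- [5b d8]
query mem[0x1c]=0xb9, mem[0x1a]=0x5b, mem[0x10]=0xd8, mem[0x1b]=0xd8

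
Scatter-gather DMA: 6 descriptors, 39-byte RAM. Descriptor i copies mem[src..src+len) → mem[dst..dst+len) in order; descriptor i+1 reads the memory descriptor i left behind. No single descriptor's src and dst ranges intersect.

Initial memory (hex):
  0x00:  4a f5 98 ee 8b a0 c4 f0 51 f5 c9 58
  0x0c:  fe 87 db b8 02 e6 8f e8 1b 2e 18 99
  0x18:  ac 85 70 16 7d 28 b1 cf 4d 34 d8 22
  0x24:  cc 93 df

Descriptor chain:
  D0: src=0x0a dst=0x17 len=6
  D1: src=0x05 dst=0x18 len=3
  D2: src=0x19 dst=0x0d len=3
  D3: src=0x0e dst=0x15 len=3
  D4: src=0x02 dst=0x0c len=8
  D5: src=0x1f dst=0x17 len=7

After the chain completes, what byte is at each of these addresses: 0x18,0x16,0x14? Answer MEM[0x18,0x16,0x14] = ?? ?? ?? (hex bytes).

MEM[0x18,0x16,0x14] = 4d db 1b

#0 dst[0x17+6] := {0xc9,0x58,0xfe,0x87,0xdb,0xb8}
#1 dst[0x18+3] := {0xa0,0xc4,0xf0}
#2 dst[0x0d+3] := {0xc4,0xf0,0xdb}
#3 dst[0x15+3] := {0xf0,0xdb,0x02}
#4 dst[0x0c+8] := {0x98,0xee,0x8b,0xa0,0xc4,0xf0,0x51,0xf5}
#5 dst[0x17+7] := {0xcf,0x4d,0x34,0xd8,0x22,0xcc,0x93}
query mem[0x18]=0x4d, mem[0x16]=0xdb, mem[0x14]=0x1b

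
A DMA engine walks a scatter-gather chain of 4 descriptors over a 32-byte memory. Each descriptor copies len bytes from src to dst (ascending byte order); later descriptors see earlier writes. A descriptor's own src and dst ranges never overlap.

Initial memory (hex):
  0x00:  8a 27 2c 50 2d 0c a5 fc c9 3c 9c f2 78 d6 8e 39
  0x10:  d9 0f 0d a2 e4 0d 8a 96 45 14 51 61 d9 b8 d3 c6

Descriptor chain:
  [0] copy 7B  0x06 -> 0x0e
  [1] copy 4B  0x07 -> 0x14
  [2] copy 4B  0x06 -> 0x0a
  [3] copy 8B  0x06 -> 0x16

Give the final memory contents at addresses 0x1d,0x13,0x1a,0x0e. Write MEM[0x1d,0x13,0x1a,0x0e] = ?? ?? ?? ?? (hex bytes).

MEM[0x1d,0x13,0x1a,0x0e] = 3c f2 a5 a5

[0] 0x06->0x0e len=7 : a5 fc c9 3c 9c f2 78
[1] 0x07->0x14 len=4 : fc c9 3c 9c
[2] 0x06->0x0a len=4 : a5 fc c9 3c
[3] 0x06->0x16 len=8 : a5 fc c9 3c a5 fc c9 3c
query mem[0x1d]=0x3c, mem[0x13]=0xf2, mem[0x1a]=0xa5, mem[0x0e]=0xa5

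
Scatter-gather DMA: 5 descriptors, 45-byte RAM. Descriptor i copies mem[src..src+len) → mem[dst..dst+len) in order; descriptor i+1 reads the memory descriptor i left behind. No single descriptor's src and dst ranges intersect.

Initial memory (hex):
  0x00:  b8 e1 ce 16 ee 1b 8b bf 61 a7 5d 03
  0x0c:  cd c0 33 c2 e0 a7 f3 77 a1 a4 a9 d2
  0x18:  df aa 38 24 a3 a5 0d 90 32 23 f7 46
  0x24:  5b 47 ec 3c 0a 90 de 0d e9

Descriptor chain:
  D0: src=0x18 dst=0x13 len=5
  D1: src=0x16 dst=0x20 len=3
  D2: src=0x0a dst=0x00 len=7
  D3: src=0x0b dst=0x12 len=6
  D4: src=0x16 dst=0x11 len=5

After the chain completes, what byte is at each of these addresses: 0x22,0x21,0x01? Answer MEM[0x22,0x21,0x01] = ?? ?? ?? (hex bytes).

D0: mem[0x13..0x17] <- [df aa 38 24 a3]
D1: mem[0x20..0x22] <- [24 a3 df]
D2: mem[0x00..0x06] <- [5d 03 cd c0 33 c2 e0]
D3: mem[0x12..0x17] <- [03 cd c0 33 c2 e0]
D4: mem[0x11..0x15] <- [c2 e0 df aa 38]
query mem[0x22]=0xdf, mem[0x21]=0xa3, mem[0x01]=0x03

MEM[0x22,0x21,0x01] = df a3 03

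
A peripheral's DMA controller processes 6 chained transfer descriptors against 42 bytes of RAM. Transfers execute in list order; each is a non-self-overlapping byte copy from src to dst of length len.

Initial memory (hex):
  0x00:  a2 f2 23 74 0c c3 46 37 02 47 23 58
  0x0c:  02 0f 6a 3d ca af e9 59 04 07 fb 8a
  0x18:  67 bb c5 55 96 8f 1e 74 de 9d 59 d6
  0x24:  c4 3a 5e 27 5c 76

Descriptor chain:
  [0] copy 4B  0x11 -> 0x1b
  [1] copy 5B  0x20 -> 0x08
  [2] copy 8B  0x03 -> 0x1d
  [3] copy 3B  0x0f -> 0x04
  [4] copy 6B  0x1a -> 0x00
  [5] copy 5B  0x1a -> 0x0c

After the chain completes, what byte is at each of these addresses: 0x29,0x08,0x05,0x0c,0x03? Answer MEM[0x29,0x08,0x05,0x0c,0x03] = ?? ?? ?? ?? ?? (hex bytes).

[0] 0x11->0x1b len=4 : af e9 59 04
[1] 0x20->0x08 len=5 : de 9d 59 d6 c4
[2] 0x03->0x1d len=8 : 74 0c c3 46 37 de 9d 59
[3] 0x0f->0x04 len=3 : 3d ca af
[4] 0x1a->0x00 len=6 : c5 af e9 74 0c c3
[5] 0x1a->0x0c len=5 : c5 af e9 74 0c
query mem[0x29]=0x76, mem[0x08]=0xde, mem[0x05]=0xc3, mem[0x0c]=0xc5, mem[0x03]=0x74

MEM[0x29,0x08,0x05,0x0c,0x03] = 76 de c3 c5 74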